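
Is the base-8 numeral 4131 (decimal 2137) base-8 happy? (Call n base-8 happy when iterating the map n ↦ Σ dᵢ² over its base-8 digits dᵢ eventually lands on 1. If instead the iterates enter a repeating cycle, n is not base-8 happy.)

base-8 happy

2137 = (4,1,3,1)_8 → 4² + 1² + 3² + 1² = 27
27 = (3,3)_8 → 3² + 3² = 18
18 = (2,2)_8 → 2² + 2² = 8
8 = (1,0)_8 → 1² + 0² = 1  — reached 1.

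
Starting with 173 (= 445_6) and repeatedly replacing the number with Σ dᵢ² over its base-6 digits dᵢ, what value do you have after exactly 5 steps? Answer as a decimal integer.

173 = (4,4,5)_6 → 4² + 4² + 5² = 16 + 16 + 25 = 57
57 = (1,3,3)_6 → 1² + 3² + 3² = 1 + 9 + 9 = 19
19 = (3,1)_6 → 3² + 1² = 9 + 1 = 10
10 = (1,4)_6 → 1² + 4² = 1 + 16 = 17
17 = (2,5)_6 → 2² + 5² = 4 + 25 = 29

29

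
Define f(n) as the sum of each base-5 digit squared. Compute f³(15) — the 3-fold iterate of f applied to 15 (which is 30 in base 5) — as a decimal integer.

15 = (3,0)_5 → 3² + 0² = 9 + 0 = 9
9 = (1,4)_5 → 1² + 4² = 1 + 16 = 17
17 = (3,2)_5 → 3² + 2² = 9 + 4 = 13

13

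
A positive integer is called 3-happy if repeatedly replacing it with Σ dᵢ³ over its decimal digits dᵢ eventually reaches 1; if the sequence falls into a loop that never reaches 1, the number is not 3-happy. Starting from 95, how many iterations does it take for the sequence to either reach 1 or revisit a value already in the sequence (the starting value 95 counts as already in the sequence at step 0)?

95 → 9³ + 5³ = 854
854 → 8³ + 5³ + 4³ = 701
701 → 7³ + 0³ + 1³ = 344
344 → 3³ + 4³ + 4³ = 155
155 → 1³ + 5³ + 5³ = 251
251 → 2³ + 5³ + 1³ = 134
134 → 1³ + 3³ + 4³ = 92
92 → 9³ + 2³ = 737
737 → 7³ + 3³ + 7³ = 713
713 → 7³ + 1³ + 3³ = 371
371 → 3³ + 7³ + 1³ = 371  — 371 repeats.
That took 11 steps.

11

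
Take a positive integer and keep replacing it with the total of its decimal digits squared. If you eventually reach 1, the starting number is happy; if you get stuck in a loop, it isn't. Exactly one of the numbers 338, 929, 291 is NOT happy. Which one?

338: 338 → 82 → 68 → 100 → 1  — reaches 1 (happy)
929: 929 → 166 → 73 → 58 → 89 → 145 → 42 → 20 → 4 → 16 → 37 → 58  — repeats 58 (not happy)
291: 291 → 86 → 100 → 1  — reaches 1 (happy)

929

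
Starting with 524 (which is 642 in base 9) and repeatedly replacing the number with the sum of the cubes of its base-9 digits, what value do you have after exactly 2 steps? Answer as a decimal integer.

152

524 = (6,4,2)_9 → 6³ + 4³ + 2³ = 288
288 = (3,5,0)_9 → 3³ + 5³ + 0³ = 152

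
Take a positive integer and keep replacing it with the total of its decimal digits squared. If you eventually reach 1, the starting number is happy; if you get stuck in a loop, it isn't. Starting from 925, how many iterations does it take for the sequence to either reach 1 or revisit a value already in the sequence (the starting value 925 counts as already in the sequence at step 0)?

925 → 9² + 2² + 5² = 81 + 4 + 25 = 110
110 → 1² + 1² + 0² = 1 + 1 + 0 = 2
2 → 2² = 4
4 → 4² = 16
16 → 1² + 6² = 1 + 36 = 37
37 → 3² + 7² = 9 + 49 = 58
58 → 5² + 8² = 25 + 64 = 89
89 → 8² + 9² = 64 + 81 = 145
145 → 1² + 4² + 5² = 1 + 16 + 25 = 42
42 → 4² + 2² = 16 + 4 = 20
20 → 2² + 0² = 4 + 0 = 4  — 4 repeats.
That took 11 steps.

11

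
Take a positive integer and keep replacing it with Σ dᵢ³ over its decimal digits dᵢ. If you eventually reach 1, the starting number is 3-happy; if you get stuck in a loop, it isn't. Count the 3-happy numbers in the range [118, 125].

118: 118 → 514 → 190 → 730 → 370 → 370  — not 3-happy
119: 119 → 731 → 371 → 371  — not 3-happy
120: 120 → 9 → 729 → 1080 → 513 → 153 → 153  — not 3-happy
121: 121 → 10 → 1  — 3-happy
122: 122 → 17 → 344 → 155 → 251 → 134 → 92 → 737 → 713 → 371 → 371  — not 3-happy
123: 123 → 36 → 243 → 99 → 1458 → 702 → 351 → 153 → 153  — not 3-happy
124: 124 → 73 → 370 → 370  — not 3-happy
125: 125 → 134 → 92 → 737 → 713 → 371 → 371  — not 3-happy
3-happy: 121

1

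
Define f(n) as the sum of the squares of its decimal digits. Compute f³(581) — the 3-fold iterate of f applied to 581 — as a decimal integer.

581 → 90
90 → 81
81 → 65

65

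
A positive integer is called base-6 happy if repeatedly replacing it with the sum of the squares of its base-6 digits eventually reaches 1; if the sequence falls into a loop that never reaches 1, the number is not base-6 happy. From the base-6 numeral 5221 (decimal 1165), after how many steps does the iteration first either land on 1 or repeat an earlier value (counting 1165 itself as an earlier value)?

10

1165 = (5,2,2,1)_6 → 5² + 2² + 2² + 1² = 25 + 4 + 4 + 1 = 34
34 = (5,4)_6 → 5² + 4² = 25 + 16 = 41
41 = (1,0,5)_6 → 1² + 0² + 5² = 1 + 0 + 25 = 26
26 = (4,2)_6 → 4² + 2² = 16 + 4 = 20
20 = (3,2)_6 → 3² + 2² = 9 + 4 = 13
13 = (2,1)_6 → 2² + 1² = 4 + 1 = 5
5 = (5)_6 → 5² = 25
25 = (4,1)_6 → 4² + 1² = 16 + 1 = 17
17 = (2,5)_6 → 2² + 5² = 4 + 25 = 29
29 = (4,5)_6 → 4² + 5² = 16 + 25 = 41  — 41 repeats.
That took 10 steps.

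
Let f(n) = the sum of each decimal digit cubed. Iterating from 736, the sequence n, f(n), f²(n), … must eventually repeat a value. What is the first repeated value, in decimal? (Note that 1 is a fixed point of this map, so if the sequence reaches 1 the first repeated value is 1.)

370

736 → 7³ + 3³ + 6³ = 586
586 → 5³ + 8³ + 6³ = 853
853 → 8³ + 5³ + 3³ = 664
664 → 6³ + 6³ + 4³ = 496
496 → 4³ + 9³ + 6³ = 1009
1009 → 1³ + 0³ + 0³ + 9³ = 730
730 → 7³ + 3³ + 0³ = 370
370 → 3³ + 7³ + 0³ = 370  — 370 already appeared earlier.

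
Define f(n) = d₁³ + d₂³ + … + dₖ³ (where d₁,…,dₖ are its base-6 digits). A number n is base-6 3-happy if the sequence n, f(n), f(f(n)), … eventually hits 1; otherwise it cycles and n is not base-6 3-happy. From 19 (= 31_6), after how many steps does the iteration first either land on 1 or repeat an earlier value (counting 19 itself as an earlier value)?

6

19 = (3,1)_6 → 3³ + 1³ = 27 + 1 = 28
28 = (4,4)_6 → 4³ + 4³ = 64 + 64 = 128
128 = (3,3,2)_6 → 3³ + 3³ + 2³ = 27 + 27 + 8 = 62
62 = (1,4,2)_6 → 1³ + 4³ + 2³ = 1 + 64 + 8 = 73
73 = (2,0,1)_6 → 2³ + 0³ + 1³ = 8 + 0 + 1 = 9
9 = (1,3)_6 → 1³ + 3³ = 1 + 27 = 28  — 28 repeats.
That took 6 steps.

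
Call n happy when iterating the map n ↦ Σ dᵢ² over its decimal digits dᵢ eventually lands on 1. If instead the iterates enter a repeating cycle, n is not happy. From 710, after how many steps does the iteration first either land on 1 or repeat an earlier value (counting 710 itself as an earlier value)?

710 → 7² + 1² + 0² = 50
50 → 5² + 0² = 25
25 → 2² + 5² = 29
29 → 2² + 9² = 85
85 → 8² + 5² = 89
89 → 8² + 9² = 145
145 → 1² + 4² + 5² = 42
42 → 4² + 2² = 20
20 → 2² + 0² = 4
4 → 4² = 16
16 → 1² + 6² = 37
37 → 3² + 7² = 58
58 → 5² + 8² = 89  — 89 repeats.
That took 13 steps.

13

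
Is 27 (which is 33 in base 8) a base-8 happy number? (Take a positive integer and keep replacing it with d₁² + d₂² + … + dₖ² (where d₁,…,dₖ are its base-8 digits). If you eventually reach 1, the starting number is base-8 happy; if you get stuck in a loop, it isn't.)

27 = (3,3)_8 → 18
18 = (2,2)_8 → 8
8 = (1,0)_8 → 1  — reached 1.

base-8 happy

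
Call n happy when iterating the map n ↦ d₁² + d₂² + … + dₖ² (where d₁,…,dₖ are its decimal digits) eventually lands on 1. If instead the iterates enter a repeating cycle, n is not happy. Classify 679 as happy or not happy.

679 → 6² + 7² + 9² = 36 + 49 + 81 = 166
166 → 1² + 6² + 6² = 1 + 36 + 36 = 73
73 → 7² + 3² = 49 + 9 = 58
58 → 5² + 8² = 25 + 64 = 89
89 → 8² + 9² = 64 + 81 = 145
145 → 1² + 4² + 5² = 1 + 16 + 25 = 42
42 → 4² + 2² = 16 + 4 = 20
20 → 2² + 0² = 4 + 0 = 4
4 → 4² = 16
16 → 1² + 6² = 1 + 36 = 37
37 → 3² + 7² = 9 + 49 = 58  — 58 already seen; the sequence cycles without reaching 1.

not happy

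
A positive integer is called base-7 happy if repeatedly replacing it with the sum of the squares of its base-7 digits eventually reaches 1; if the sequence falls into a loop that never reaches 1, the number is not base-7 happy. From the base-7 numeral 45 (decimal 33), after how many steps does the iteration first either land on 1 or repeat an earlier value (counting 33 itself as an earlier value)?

33 = (4,5)_7 → 41
41 = (5,6)_7 → 61
61 = (1,1,5)_7 → 27
27 = (3,6)_7 → 45
45 = (6,3)_7 → 45  — 45 repeats.
That took 5 steps.

5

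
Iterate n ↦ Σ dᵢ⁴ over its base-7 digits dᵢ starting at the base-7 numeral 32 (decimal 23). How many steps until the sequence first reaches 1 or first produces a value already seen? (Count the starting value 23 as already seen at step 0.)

23 = (3,2)_7 → 3⁴ + 2⁴ = 81 + 16 = 97
97 = (1,6,6)_7 → 1⁴ + 6⁴ + 6⁴ = 1 + 1296 + 1296 = 2593
2593 = (1,0,3,6,3)_7 → 1⁴ + 0⁴ + 3⁴ + 6⁴ + 3⁴ = 1 + 0 + 81 + 1296 + 81 = 1459
1459 = (4,1,5,3)_7 → 4⁴ + 1⁴ + 5⁴ + 3⁴ = 256 + 1 + 625 + 81 = 963
963 = (2,5,4,4)_7 → 2⁴ + 5⁴ + 4⁴ + 4⁴ = 16 + 625 + 256 + 256 = 1153
1153 = (3,2,3,5)_7 → 3⁴ + 2⁴ + 3⁴ + 5⁴ = 81 + 16 + 81 + 625 = 803
803 = (2,2,2,5)_7 → 2⁴ + 2⁴ + 2⁴ + 5⁴ = 16 + 16 + 16 + 625 = 673
673 = (1,6,5,1)_7 → 1⁴ + 6⁴ + 5⁴ + 1⁴ = 1 + 1296 + 625 + 1 = 1923
1923 = (5,4,1,5)_7 → 5⁴ + 4⁴ + 1⁴ + 5⁴ = 625 + 256 + 1 + 625 = 1507
1507 = (4,2,5,2)_7 → 4⁴ + 2⁴ + 5⁴ + 2⁴ = 256 + 16 + 625 + 16 = 913
913 = (2,4,4,3)_7 → 2⁴ + 4⁴ + 4⁴ + 3⁴ = 16 + 256 + 256 + 81 = 609
609 = (1,5,3,0)_7 → 1⁴ + 5⁴ + 3⁴ + 0⁴ = 1 + 625 + 81 + 0 = 707
707 = (2,0,3,0)_7 → 2⁴ + 0⁴ + 3⁴ + 0⁴ = 16 + 0 + 81 + 0 = 97  — 97 repeats.
That took 13 steps.

13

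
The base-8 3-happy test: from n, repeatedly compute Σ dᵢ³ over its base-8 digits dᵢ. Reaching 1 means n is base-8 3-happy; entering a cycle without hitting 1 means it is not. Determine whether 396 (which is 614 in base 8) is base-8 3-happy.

396 = (6,1,4)_8 → 6³ + 1³ + 4³ = 281
281 = (4,3,1)_8 → 4³ + 3³ + 1³ = 92
92 = (1,3,4)_8 → 1³ + 3³ + 4³ = 92  — 92 already seen; the sequence cycles without reaching 1.

not base-8 3-happy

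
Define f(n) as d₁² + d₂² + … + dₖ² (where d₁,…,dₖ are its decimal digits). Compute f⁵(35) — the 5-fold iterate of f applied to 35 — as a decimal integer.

35 → 3² + 5² = 34
34 → 3² + 4² = 25
25 → 2² + 5² = 29
29 → 2² + 9² = 85
85 → 8² + 5² = 89

89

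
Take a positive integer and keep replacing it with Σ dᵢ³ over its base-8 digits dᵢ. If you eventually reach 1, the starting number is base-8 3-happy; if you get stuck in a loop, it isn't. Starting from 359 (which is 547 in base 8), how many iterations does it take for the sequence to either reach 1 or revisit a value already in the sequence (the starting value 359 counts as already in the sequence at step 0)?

7

359 = (5,4,7)_8 → 5³ + 4³ + 7³ = 125 + 64 + 343 = 532
532 = (1,0,2,4)_8 → 1³ + 0³ + 2³ + 4³ = 1 + 0 + 8 + 64 = 73
73 = (1,1,1)_8 → 1³ + 1³ + 1³ = 1 + 1 + 1 = 3
3 = (3)_8 → 3³ = 27
27 = (3,3)_8 → 3³ + 3³ = 27 + 27 = 54
54 = (6,6)_8 → 6³ + 6³ = 216 + 216 = 432
432 = (6,6,0)_8 → 6³ + 6³ + 0³ = 216 + 216 + 0 = 432  — 432 repeats.
That took 7 steps.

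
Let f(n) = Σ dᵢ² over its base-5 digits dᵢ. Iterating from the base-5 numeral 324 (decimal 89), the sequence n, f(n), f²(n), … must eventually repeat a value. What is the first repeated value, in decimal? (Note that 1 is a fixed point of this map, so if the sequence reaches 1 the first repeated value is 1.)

13

89 = (3,2,4)_5 → 29
29 = (1,0,4)_5 → 17
17 = (3,2)_5 → 13
13 = (2,3)_5 → 13  — 13 already appeared earlier.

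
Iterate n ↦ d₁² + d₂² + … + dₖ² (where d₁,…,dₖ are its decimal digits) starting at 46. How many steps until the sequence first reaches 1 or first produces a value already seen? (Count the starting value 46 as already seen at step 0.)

12

46 → 52
52 → 29
29 → 85
85 → 89
89 → 145
145 → 42
42 → 20
20 → 4
4 → 16
16 → 37
37 → 58
58 → 89  — 89 repeats.
That took 12 steps.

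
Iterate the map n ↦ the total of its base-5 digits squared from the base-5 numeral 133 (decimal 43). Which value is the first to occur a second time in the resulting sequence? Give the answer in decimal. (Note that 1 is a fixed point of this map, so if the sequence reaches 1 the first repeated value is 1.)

1

43 = (1,3,3)_5 → 19
19 = (3,4)_5 → 25
25 = (1,0,0)_5 → 1  — reached the fixed point 1.
1 → 1, so 1 is the first repeated value.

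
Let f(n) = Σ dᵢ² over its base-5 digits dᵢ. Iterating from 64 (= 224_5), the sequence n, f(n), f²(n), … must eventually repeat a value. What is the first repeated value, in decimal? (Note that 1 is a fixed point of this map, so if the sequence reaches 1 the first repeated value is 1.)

4

64 = (2,2,4)_5 → 2² + 2² + 4² = 4 + 4 + 16 = 24
24 = (4,4)_5 → 4² + 4² = 16 + 16 = 32
32 = (1,1,2)_5 → 1² + 1² + 2² = 1 + 1 + 4 = 6
6 = (1,1)_5 → 1² + 1² = 1 + 1 = 2
2 = (2)_5 → 2² = 4
4 = (4)_5 → 4² = 16
16 = (3,1)_5 → 3² + 1² = 9 + 1 = 10
10 = (2,0)_5 → 2² + 0² = 4 + 0 = 4  — 4 already appeared earlier.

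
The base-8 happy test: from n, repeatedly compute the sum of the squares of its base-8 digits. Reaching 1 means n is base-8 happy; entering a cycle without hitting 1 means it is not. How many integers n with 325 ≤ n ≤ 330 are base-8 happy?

1

325: 325 → 50 → 40 → 25 → 10 → 5 → 25  — not base-8 happy
326: 326 → 61 → 74 → 6 → 36 → 32 → 16 → 4 → 16  — not base-8 happy
327: 327 → 74 → 6 → 36 → 32 → 16 → 4 → 16  — not base-8 happy
328: 328 → 26 → 13 → 26  — not base-8 happy
329: 329 → 27 → 18 → 8 → 1  — base-8 happy
330: 330 → 30 → 45 → 50 → 40 → 25 → 10 → 5 → 25  — not base-8 happy
base-8 happy: 329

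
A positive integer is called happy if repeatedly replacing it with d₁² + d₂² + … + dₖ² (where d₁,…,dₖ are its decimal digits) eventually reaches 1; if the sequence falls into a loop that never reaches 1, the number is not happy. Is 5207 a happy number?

5207 → 5² + 2² + 0² + 7² = 78
78 → 7² + 8² = 113
113 → 1² + 1² + 3² = 11
11 → 1² + 1² = 2
2 → 2² = 4
4 → 4² = 16
16 → 1² + 6² = 37
37 → 3² + 7² = 58
58 → 5² + 8² = 89
89 → 8² + 9² = 145
145 → 1² + 4² + 5² = 42
42 → 4² + 2² = 20
20 → 2² + 0² = 4  — 4 already seen; the sequence cycles without reaching 1.

not happy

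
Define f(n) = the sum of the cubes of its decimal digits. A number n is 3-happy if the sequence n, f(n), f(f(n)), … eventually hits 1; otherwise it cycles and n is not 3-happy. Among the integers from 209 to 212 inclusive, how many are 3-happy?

1

209: 209 → 737 → 713 → 371 → 371  — not 3-happy
210: 210 → 9 → 729 → 1080 → 513 → 153 → 153  — not 3-happy
211: 211 → 10 → 1  — 3-happy
212: 212 → 17 → 344 → 155 → 251 → 134 → 92 → 737 → 713 → 371 → 371  — not 3-happy
3-happy: 211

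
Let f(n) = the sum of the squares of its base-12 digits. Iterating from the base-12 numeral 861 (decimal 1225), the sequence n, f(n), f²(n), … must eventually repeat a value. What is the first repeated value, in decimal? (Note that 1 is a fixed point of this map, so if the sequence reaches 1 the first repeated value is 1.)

1225 = (8,6,1)_12 → 8² + 6² + 1² = 101
101 = (8,5)_12 → 8² + 5² = 89
89 = (7,5)_12 → 7² + 5² = 74
74 = (6,2)_12 → 6² + 2² = 40
40 = (3,4)_12 → 3² + 4² = 25
25 = (2,1)_12 → 2² + 1² = 5
5 = (5)_12 → 5² = 25  — 25 already appeared earlier.

25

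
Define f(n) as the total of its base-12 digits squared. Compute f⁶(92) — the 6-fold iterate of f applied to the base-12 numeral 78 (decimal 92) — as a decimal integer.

26

92 = (7,8)_12 → 7² + 8² = 49 + 64 = 113
113 = (9,5)_12 → 9² + 5² = 81 + 25 = 106
106 = (8,10)_12 → 8² + 10² = 64 + 100 = 164
164 = (1,1,8)_12 → 1² + 1² + 8² = 1 + 1 + 64 = 66
66 = (5,6)_12 → 5² + 6² = 25 + 36 = 61
61 = (5,1)_12 → 5² + 1² = 25 + 1 = 26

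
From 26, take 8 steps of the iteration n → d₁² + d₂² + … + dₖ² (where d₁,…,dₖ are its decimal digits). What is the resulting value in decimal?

26 → 2² + 6² = 4 + 36 = 40
40 → 4² + 0² = 16 + 0 = 16
16 → 1² + 6² = 1 + 36 = 37
37 → 3² + 7² = 9 + 49 = 58
58 → 5² + 8² = 25 + 64 = 89
89 → 8² + 9² = 64 + 81 = 145
145 → 1² + 4² + 5² = 1 + 16 + 25 = 42
42 → 4² + 2² = 16 + 4 = 20

20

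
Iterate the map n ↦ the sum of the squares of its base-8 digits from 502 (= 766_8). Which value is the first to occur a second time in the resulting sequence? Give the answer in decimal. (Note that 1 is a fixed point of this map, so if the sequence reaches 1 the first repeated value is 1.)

502 = (7,6,6)_8 → 7² + 6² + 6² = 121
121 = (1,7,1)_8 → 1² + 7² + 1² = 51
51 = (6,3)_8 → 6² + 3² = 45
45 = (5,5)_8 → 5² + 5² = 50
50 = (6,2)_8 → 6² + 2² = 40
40 = (5,0)_8 → 5² + 0² = 25
25 = (3,1)_8 → 3² + 1² = 10
10 = (1,2)_8 → 1² + 2² = 5
5 = (5)_8 → 5² = 25  — 25 already appeared earlier.

25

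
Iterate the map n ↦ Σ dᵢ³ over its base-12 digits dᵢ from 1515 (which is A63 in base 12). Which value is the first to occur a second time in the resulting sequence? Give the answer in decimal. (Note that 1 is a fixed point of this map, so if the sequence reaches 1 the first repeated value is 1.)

1515 = (10,6,3)_12 → 1243
1243 = (8,7,7)_12 → 1198
1198 = (8,3,10)_12 → 1539
1539 = (10,8,3)_12 → 1539  — 1539 already appeared earlier.

1539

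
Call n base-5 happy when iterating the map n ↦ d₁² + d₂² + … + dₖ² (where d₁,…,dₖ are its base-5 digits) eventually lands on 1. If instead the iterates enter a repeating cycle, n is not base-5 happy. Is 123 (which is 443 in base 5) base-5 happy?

base-5 happy

123 = (4,4,3)_5 → 4² + 4² + 3² = 41
41 = (1,3,1)_5 → 1² + 3² + 1² = 11
11 = (2,1)_5 → 2² + 1² = 5
5 = (1,0)_5 → 1² + 0² = 1  — reached 1.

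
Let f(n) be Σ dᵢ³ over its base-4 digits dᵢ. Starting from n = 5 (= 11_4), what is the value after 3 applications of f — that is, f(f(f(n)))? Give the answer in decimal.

8

5 = (1,1)_4 → 1³ + 1³ = 1 + 1 = 2
2 = (2)_4 → 2³ = 8
8 = (2,0)_4 → 2³ + 0³ = 8 + 0 = 8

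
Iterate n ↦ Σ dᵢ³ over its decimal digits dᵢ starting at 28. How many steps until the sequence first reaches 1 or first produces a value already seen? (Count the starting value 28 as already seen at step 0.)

28 → 2³ + 8³ = 520
520 → 5³ + 2³ + 0³ = 133
133 → 1³ + 3³ + 3³ = 55
55 → 5³ + 5³ = 250
250 → 2³ + 5³ + 0³ = 133  — 133 repeats.
That took 5 steps.

5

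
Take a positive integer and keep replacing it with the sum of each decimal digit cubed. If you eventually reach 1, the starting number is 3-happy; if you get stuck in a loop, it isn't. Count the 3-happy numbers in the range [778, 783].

1

778: 778 → 1198 → 1243 → 100 → 1  — 3-happy
779: 779 → 1415 → 191 → 731 → 371 → 371  — not 3-happy
780: 780 → 855 → 762 → 567 → 684 → 792 → 1080 → 513 → 153 → 153  — not 3-happy
781: 781 → 856 → 853 → 664 → 496 → 1009 → 730 → 370 → 370  — not 3-happy
782: 782 → 863 → 755 → 593 → 881 → 1025 → 134 → 92 → 737 → 713 → 371 → 371  — not 3-happy
783: 783 → 882 → 1032 → 36 → 243 → 99 → 1458 → 702 → 351 → 153 → 153  — not 3-happy
3-happy: 778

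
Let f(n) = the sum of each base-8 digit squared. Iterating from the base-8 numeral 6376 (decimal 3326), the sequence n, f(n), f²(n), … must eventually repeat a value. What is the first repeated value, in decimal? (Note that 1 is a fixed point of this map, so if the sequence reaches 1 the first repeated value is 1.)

3326 = (6,3,7,6)_8 → 6² + 3² + 7² + 6² = 130
130 = (2,0,2)_8 → 2² + 0² + 2² = 8
8 = (1,0)_8 → 1² + 0² = 1  — reached the fixed point 1.
1 → 1, so 1 is the first repeated value.

1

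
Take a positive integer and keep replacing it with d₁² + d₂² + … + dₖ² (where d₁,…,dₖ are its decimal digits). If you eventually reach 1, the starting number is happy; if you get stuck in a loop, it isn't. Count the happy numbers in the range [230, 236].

2

230: 230 → 13 → 10 → 1  (reaches 1)
231: 231 → 14 → 17 → 50 → 25 → 29 → 85 → 89 → 145 → 42 → 20 → 4 → 16 → 37 → 58 → 89  (repeats 89)
232: 232 → 17 → 50 → 25 → 29 → 85 → 89 → 145 → 42 → 20 → 4 → 16 → 37 → 58 → 89  (repeats 89)
233: 233 → 22 → 8 → 64 → 52 → 29 → 85 → 89 → 145 → 42 → 20 → 4 → 16 → 37 → 58 → 89  (repeats 89)
234: 234 → 29 → 85 → 89 → 145 → 42 → 20 → 4 → 16 → 37 → 58 → 89  (repeats 89)
235: 235 → 38 → 73 → 58 → 89 → 145 → 42 → 20 → 4 → 16 → 37 → 58  (repeats 58)
236: 236 → 49 → 97 → 130 → 10 → 1  (reaches 1)
happy: 230, 236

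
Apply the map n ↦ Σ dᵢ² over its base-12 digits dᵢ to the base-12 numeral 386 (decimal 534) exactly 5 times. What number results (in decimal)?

534 = (3,8,6)_12 → 109
109 = (9,1)_12 → 82
82 = (6,10)_12 → 136
136 = (11,4)_12 → 137
137 = (11,5)_12 → 146

146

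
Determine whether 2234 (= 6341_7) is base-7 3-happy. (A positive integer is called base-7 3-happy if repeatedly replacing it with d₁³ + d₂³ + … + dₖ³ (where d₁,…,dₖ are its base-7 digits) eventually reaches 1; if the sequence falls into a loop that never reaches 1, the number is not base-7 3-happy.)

2234 = (6,3,4,1)_7 → 6³ + 3³ + 4³ + 1³ = 308
308 = (6,2,0)_7 → 6³ + 2³ + 0³ = 224
224 = (4,4,0)_7 → 4³ + 4³ + 0³ = 128
128 = (2,4,2)_7 → 2³ + 4³ + 2³ = 80
80 = (1,4,3)_7 → 1³ + 4³ + 3³ = 92
92 = (1,6,1)_7 → 1³ + 6³ + 1³ = 218
218 = (4,3,1)_7 → 4³ + 3³ + 1³ = 92  — 92 already seen; the sequence cycles without reaching 1.

not base-7 3-happy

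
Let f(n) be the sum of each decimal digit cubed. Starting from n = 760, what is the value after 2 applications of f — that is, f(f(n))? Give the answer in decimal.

979

760 → 559
559 → 979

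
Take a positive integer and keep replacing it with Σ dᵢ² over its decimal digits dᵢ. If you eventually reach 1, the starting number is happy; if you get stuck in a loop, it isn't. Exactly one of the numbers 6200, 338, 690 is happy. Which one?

6200: 6200 → 40 → 16 → 37 → 58 → 89 → 145 → 42 → 20 → 4 → 16  — repeats 16 (not happy)
338: 338 → 82 → 68 → 100 → 1  — reaches 1 (happy)
690: 690 → 117 → 51 → 26 → 40 → 16 → 37 → 58 → 89 → 145 → 42 → 20 → 4 → 16  — repeats 16 (not happy)

338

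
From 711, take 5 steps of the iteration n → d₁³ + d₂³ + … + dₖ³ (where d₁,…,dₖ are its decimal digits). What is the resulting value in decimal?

711 → 7³ + 1³ + 1³ = 345
345 → 3³ + 4³ + 5³ = 216
216 → 2³ + 1³ + 6³ = 225
225 → 2³ + 2³ + 5³ = 141
141 → 1³ + 4³ + 1³ = 66

66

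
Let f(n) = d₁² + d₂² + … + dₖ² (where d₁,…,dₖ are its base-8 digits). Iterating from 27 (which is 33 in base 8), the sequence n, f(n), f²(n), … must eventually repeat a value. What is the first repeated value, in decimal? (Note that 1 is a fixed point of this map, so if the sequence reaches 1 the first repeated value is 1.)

27 = (3,3)_8 → 3² + 3² = 9 + 9 = 18
18 = (2,2)_8 → 2² + 2² = 4 + 4 = 8
8 = (1,0)_8 → 1² + 0² = 1 + 0 = 1  — reached the fixed point 1.
1 → 1, so 1 is the first repeated value.

1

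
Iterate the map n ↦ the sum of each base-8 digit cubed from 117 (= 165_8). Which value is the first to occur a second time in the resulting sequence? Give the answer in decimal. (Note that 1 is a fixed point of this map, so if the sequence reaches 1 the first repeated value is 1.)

559

117 = (1,6,5)_8 → 1³ + 6³ + 5³ = 342
342 = (5,2,6)_8 → 5³ + 2³ + 6³ = 349
349 = (5,3,5)_8 → 5³ + 3³ + 5³ = 277
277 = (4,2,5)_8 → 4³ + 2³ + 5³ = 197
197 = (3,0,5)_8 → 3³ + 0³ + 5³ = 152
152 = (2,3,0)_8 → 2³ + 3³ + 0³ = 35
35 = (4,3)_8 → 4³ + 3³ = 91
91 = (1,3,3)_8 → 1³ + 3³ + 3³ = 55
55 = (6,7)_8 → 6³ + 7³ = 559
559 = (1,0,5,7)_8 → 1³ + 0³ + 5³ + 7³ = 469
469 = (7,2,5)_8 → 7³ + 2³ + 5³ = 476
476 = (7,3,4)_8 → 7³ + 3³ + 4³ = 434
434 = (6,6,2)_8 → 6³ + 6³ + 2³ = 440
440 = (6,7,0)_8 → 6³ + 7³ + 0³ = 559  — 559 already appeared earlier.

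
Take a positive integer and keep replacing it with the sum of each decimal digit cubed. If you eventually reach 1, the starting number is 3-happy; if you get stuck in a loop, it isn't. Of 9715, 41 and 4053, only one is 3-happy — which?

9715

9715: 9715 → 1198 → 1243 → 100 → 1  — reaches 1 (3-happy)
41: 41 → 65 → 341 → 92 → 737 → 713 → 371 → 371  — repeats 371 (not 3-happy)
4053: 4053 → 216 → 225 → 141 → 66 → 432 → 99 → 1458 → 702 → 351 → 153 → 153  — repeats 153 (not 3-happy)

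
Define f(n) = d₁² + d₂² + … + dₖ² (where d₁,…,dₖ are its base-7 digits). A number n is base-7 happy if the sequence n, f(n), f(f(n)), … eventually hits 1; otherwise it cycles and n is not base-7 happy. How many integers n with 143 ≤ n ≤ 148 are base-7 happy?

143: 143 → 49 → 1  — base-7 happy
144: 144 → 56 → 2 → 4 → 16 → 8 → 2  — not base-7 happy
145: 145 → 65 → 9 → 5 → 25 → 25  — not base-7 happy
146: 146 → 76 → 46 → 52 → 10 → 10  — not base-7 happy
147: 147 → 9 → 5 → 25 → 25  — not base-7 happy
148: 148 → 10 → 10  — not base-7 happy
base-7 happy: 143

1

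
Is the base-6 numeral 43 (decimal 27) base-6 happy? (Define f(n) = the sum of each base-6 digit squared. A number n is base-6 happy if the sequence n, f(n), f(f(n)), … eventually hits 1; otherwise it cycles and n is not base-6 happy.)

not base-6 happy

27 = (4,3)_6 → 4² + 3² = 25
25 = (4,1)_6 → 4² + 1² = 17
17 = (2,5)_6 → 2² + 5² = 29
29 = (4,5)_6 → 4² + 5² = 41
41 = (1,0,5)_6 → 1² + 0² + 5² = 26
26 = (4,2)_6 → 4² + 2² = 20
20 = (3,2)_6 → 3² + 2² = 13
13 = (2,1)_6 → 2² + 1² = 5
5 = (5)_6 → 5² = 25  — 25 already seen; the sequence cycles without reaching 1.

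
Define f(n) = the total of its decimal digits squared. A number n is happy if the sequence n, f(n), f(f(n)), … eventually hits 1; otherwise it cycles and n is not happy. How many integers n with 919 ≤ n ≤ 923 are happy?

2

919: 919 → 163 → 46 → 52 → 29 → 85 → 89 → 145 → 42 → 20 → 4 → 16 → 37 → 58 → 89  (repeats 89)
920: 920 → 85 → 89 → 145 → 42 → 20 → 4 → 16 → 37 → 58 → 89  (repeats 89)
921: 921 → 86 → 100 → 1  (reaches 1)
922: 922 → 89 → 145 → 42 → 20 → 4 → 16 → 37 → 58 → 89  (repeats 89)
923: 923 → 94 → 97 → 130 → 10 → 1  (reaches 1)
happy: 921, 923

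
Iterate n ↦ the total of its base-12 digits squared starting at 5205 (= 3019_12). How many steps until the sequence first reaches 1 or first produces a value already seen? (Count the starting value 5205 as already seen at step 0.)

9

5205 = (3,0,1,9)_12 → 91
91 = (7,7)_12 → 98
98 = (8,2)_12 → 68
68 = (5,8)_12 → 89
89 = (7,5)_12 → 74
74 = (6,2)_12 → 40
40 = (3,4)_12 → 25
25 = (2,1)_12 → 5
5 = (5)_12 → 25  — 25 repeats.
That took 9 steps.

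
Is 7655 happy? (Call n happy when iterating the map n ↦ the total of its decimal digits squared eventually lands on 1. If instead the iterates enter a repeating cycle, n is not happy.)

not happy

7655 → 7² + 6² + 5² + 5² = 135
135 → 1² + 3² + 5² = 35
35 → 3² + 5² = 34
34 → 3² + 4² = 25
25 → 2² + 5² = 29
29 → 2² + 9² = 85
85 → 8² + 5² = 89
89 → 8² + 9² = 145
145 → 1² + 4² + 5² = 42
42 → 4² + 2² = 20
20 → 2² + 0² = 4
4 → 4² = 16
16 → 1² + 6² = 37
37 → 3² + 7² = 58
58 → 5² + 8² = 89  — 89 already seen; the sequence cycles without reaching 1.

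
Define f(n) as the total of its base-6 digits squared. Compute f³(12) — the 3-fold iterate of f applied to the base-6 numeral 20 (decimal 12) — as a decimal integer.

20

12 = (2,0)_6 → 2² + 0² = 4
4 = (4)_6 → 4² = 16
16 = (2,4)_6 → 2² + 4² = 20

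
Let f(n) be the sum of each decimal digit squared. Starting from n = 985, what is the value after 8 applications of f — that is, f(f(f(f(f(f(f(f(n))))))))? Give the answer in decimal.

42

985 → 9² + 8² + 5² = 170
170 → 1² + 7² + 0² = 50
50 → 5² + 0² = 25
25 → 2² + 5² = 29
29 → 2² + 9² = 85
85 → 8² + 5² = 89
89 → 8² + 9² = 145
145 → 1² + 4² + 5² = 42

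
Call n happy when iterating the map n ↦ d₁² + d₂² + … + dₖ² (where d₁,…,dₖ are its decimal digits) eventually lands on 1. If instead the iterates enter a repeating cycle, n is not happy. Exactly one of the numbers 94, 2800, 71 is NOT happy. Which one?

71

94: 94 → 97 → 130 → 10 → 1  — reaches 1 (happy)
2800: 2800 → 68 → 100 → 1  — reaches 1 (happy)
71: 71 → 50 → 25 → 29 → 85 → 89 → 145 → 42 → 20 → 4 → 16 → 37 → 58 → 89  — repeats 89 (not happy)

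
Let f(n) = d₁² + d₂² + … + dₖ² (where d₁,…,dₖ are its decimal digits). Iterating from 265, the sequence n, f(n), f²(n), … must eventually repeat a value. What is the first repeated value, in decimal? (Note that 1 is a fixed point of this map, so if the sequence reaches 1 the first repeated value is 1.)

37

265 → 2² + 6² + 5² = 65
65 → 6² + 5² = 61
61 → 6² + 1² = 37
37 → 3² + 7² = 58
58 → 5² + 8² = 89
89 → 8² + 9² = 145
145 → 1² + 4² + 5² = 42
42 → 4² + 2² = 20
20 → 2² + 0² = 4
4 → 4² = 16
16 → 1² + 6² = 37  — 37 already appeared earlier.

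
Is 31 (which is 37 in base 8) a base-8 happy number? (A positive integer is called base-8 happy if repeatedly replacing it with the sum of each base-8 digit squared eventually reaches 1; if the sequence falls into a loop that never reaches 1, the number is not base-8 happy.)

31 = (3,7)_8 → 58
58 = (7,2)_8 → 53
53 = (6,5)_8 → 61
61 = (7,5)_8 → 74
74 = (1,1,2)_8 → 6
6 = (6)_8 → 36
36 = (4,4)_8 → 32
32 = (4,0)_8 → 16
16 = (2,0)_8 → 4
4 = (4)_8 → 16  — 16 already seen; the sequence cycles without reaching 1.

not base-8 happy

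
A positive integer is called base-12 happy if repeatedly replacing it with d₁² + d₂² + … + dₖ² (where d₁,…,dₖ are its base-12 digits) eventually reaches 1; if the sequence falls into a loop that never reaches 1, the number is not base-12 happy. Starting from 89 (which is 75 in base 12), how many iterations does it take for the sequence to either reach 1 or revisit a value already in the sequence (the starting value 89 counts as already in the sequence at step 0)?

5

89 = (7,5)_12 → 7² + 5² = 49 + 25 = 74
74 = (6,2)_12 → 6² + 2² = 36 + 4 = 40
40 = (3,4)_12 → 3² + 4² = 9 + 16 = 25
25 = (2,1)_12 → 2² + 1² = 4 + 1 = 5
5 = (5)_12 → 5² = 25  — 25 repeats.
That took 5 steps.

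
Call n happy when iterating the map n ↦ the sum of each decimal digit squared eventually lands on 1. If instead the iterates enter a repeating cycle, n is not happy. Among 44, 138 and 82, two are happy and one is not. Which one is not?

138

44: 44 → 32 → 13 → 10 → 1  — reaches 1 (happy)
138: 138 → 74 → 65 → 61 → 37 → 58 → 89 → 145 → 42 → 20 → 4 → 16 → 37  — repeats 37 (not happy)
82: 82 → 68 → 100 → 1  — reaches 1 (happy)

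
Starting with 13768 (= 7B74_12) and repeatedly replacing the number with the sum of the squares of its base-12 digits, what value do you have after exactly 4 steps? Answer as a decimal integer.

37

13768 = (7,11,7,4)_12 → 7² + 11² + 7² + 4² = 235
235 = (1,7,7)_12 → 1² + 7² + 7² = 99
99 = (8,3)_12 → 8² + 3² = 73
73 = (6,1)_12 → 6² + 1² = 37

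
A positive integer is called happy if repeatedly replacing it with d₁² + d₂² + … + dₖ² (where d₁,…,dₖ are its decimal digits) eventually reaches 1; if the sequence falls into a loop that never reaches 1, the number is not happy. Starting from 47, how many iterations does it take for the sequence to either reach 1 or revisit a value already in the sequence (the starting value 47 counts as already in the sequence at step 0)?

47 → 4² + 7² = 16 + 49 = 65
65 → 6² + 5² = 36 + 25 = 61
61 → 6² + 1² = 36 + 1 = 37
37 → 3² + 7² = 9 + 49 = 58
58 → 5² + 8² = 25 + 64 = 89
89 → 8² + 9² = 64 + 81 = 145
145 → 1² + 4² + 5² = 1 + 16 + 25 = 42
42 → 4² + 2² = 16 + 4 = 20
20 → 2² + 0² = 4 + 0 = 4
4 → 4² = 16
16 → 1² + 6² = 1 + 36 = 37  — 37 repeats.
That took 11 steps.

11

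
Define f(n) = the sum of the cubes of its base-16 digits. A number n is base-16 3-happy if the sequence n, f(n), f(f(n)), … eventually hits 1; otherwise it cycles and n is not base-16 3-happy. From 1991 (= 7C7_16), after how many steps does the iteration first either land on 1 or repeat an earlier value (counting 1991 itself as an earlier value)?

1991 = (7,12,7)_16 → 7³ + 12³ + 7³ = 2414
2414 = (9,6,14)_16 → 9³ + 6³ + 14³ = 3689
3689 = (14,6,9)_16 → 14³ + 6³ + 9³ = 3689  — 3689 repeats.
That took 3 steps.

3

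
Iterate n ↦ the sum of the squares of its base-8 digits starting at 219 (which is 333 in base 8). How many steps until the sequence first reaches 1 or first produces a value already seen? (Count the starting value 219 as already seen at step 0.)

4

219 = (3,3,3)_8 → 27
27 = (3,3)_8 → 18
18 = (2,2)_8 → 8
8 = (1,0)_8 → 1  — reached 1.
That took 4 steps.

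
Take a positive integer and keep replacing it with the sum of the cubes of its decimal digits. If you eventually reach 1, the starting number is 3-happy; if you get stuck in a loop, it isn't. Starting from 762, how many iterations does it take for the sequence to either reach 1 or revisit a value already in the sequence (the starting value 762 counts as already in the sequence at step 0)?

7

762 → 7³ + 6³ + 2³ = 567
567 → 5³ + 6³ + 7³ = 684
684 → 6³ + 8³ + 4³ = 792
792 → 7³ + 9³ + 2³ = 1080
1080 → 1³ + 0³ + 8³ + 0³ = 513
513 → 5³ + 1³ + 3³ = 153
153 → 1³ + 5³ + 3³ = 153  — 153 repeats.
That took 7 steps.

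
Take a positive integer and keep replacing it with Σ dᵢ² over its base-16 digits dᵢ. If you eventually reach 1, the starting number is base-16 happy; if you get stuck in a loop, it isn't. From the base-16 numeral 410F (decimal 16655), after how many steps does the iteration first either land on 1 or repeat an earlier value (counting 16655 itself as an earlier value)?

16655 = (4,1,0,15)_16 → 4² + 1² + 0² + 15² = 16 + 1 + 0 + 225 = 242
242 = (15,2)_16 → 15² + 2² = 225 + 4 = 229
229 = (14,5)_16 → 14² + 5² = 196 + 25 = 221
221 = (13,13)_16 → 13² + 13² = 169 + 169 = 338
338 = (1,5,2)_16 → 1² + 5² + 2² = 1 + 25 + 4 = 30
30 = (1,14)_16 → 1² + 14² = 1 + 196 = 197
197 = (12,5)_16 → 12² + 5² = 144 + 25 = 169
169 = (10,9)_16 → 10² + 9² = 100 + 81 = 181
181 = (11,5)_16 → 11² + 5² = 121 + 25 = 146
146 = (9,2)_16 → 9² + 2² = 81 + 4 = 85
85 = (5,5)_16 → 5² + 5² = 25 + 25 = 50
50 = (3,2)_16 → 3² + 2² = 9 + 4 = 13
13 = (13)_16 → 13² = 169  — 169 repeats.
That took 13 steps.

13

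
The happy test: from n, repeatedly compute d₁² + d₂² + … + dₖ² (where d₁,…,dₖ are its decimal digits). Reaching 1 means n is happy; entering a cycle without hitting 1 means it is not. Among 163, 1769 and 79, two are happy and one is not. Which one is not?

163: 163 → 46 → 52 → 29 → 85 → 89 → 145 → 42 → 20 → 4 → 16 → 37 → 58 → 89  — repeats 89 (not happy)
1769: 1769 → 167 → 86 → 100 → 1  — reaches 1 (happy)
79: 79 → 130 → 10 → 1  — reaches 1 (happy)

163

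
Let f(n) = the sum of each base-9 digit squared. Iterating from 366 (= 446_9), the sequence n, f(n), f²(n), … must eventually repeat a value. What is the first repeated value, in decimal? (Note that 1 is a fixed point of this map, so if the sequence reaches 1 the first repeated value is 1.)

366 = (4,4,6)_9 → 68
68 = (7,5)_9 → 74
74 = (8,2)_9 → 68  — 68 already appeared earlier.

68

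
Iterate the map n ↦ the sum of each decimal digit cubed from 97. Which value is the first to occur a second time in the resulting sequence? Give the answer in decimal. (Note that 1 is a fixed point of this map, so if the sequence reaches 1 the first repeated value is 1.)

97 → 9³ + 7³ = 1072
1072 → 1³ + 0³ + 7³ + 2³ = 352
352 → 3³ + 5³ + 2³ = 160
160 → 1³ + 6³ + 0³ = 217
217 → 2³ + 1³ + 7³ = 352  — 352 already appeared earlier.

352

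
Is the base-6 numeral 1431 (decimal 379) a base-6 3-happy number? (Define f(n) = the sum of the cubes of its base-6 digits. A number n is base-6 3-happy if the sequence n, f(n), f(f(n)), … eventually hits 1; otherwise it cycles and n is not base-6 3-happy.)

not base-6 3-happy

379 = (1,4,3,1)_6 → 1³ + 4³ + 3³ + 1³ = 1 + 64 + 27 + 1 = 93
93 = (2,3,3)_6 → 2³ + 3³ + 3³ = 8 + 27 + 27 = 62
62 = (1,4,2)_6 → 1³ + 4³ + 2³ = 1 + 64 + 8 = 73
73 = (2,0,1)_6 → 2³ + 0³ + 1³ = 8 + 0 + 1 = 9
9 = (1,3)_6 → 1³ + 3³ = 1 + 27 = 28
28 = (4,4)_6 → 4³ + 4³ = 64 + 64 = 128
128 = (3,3,2)_6 → 3³ + 3³ + 2³ = 27 + 27 + 8 = 62  — 62 already seen; the sequence cycles without reaching 1.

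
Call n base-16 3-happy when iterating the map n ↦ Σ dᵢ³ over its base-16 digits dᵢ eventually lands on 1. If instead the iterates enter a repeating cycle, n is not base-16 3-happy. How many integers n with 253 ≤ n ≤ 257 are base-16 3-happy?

1

253: 253 → 5572 → 1918 → 3430 → 2629 → 1189 → 1189  — not base-16 3-happy
254: 254 → 6119 → 3431 → 2756 → 2792 → 4256 → 1001 → 3500 → 4925 → 2252 → 3968 → 3887 → 6758 → 1433 → 1583 → 3599 → 6119  — not base-16 3-happy
255: 255 → 6750 → 3870 → 6120 → 3600 → 2745 → 3060 → 4770 → 1017 → 4131 → 36 → 72 → 576 → 72  — not base-16 3-happy
256: 256 → 1  — base-16 3-happy
257: 257 → 2 → 8 → 512 → 8  — not base-16 3-happy
base-16 3-happy: 256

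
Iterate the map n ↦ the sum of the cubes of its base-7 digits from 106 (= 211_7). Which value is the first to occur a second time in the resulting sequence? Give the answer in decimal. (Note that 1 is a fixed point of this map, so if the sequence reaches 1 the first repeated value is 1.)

10

106 = (2,1,1)_7 → 2³ + 1³ + 1³ = 10
10 = (1,3)_7 → 1³ + 3³ = 28
28 = (4,0)_7 → 4³ + 0³ = 64
64 = (1,2,1)_7 → 1³ + 2³ + 1³ = 10  — 10 already appeared earlier.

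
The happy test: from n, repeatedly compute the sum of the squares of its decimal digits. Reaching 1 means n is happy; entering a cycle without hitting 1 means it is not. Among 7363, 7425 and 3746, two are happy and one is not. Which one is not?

3746

7363: 7363 → 103 → 10 → 1  — reaches 1 (happy)
7425: 7425 → 94 → 97 → 130 → 10 → 1  — reaches 1 (happy)
3746: 3746 → 110 → 2 → 4 → 16 → 37 → 58 → 89 → 145 → 42 → 20 → 4  — repeats 4 (not happy)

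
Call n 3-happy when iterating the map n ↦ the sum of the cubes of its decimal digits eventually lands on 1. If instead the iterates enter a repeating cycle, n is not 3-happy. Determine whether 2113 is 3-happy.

2113 → 2³ + 1³ + 1³ + 3³ = 37
37 → 3³ + 7³ = 370
370 → 3³ + 7³ + 0³ = 370  — 370 already seen; the sequence cycles without reaching 1.

not 3-happy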